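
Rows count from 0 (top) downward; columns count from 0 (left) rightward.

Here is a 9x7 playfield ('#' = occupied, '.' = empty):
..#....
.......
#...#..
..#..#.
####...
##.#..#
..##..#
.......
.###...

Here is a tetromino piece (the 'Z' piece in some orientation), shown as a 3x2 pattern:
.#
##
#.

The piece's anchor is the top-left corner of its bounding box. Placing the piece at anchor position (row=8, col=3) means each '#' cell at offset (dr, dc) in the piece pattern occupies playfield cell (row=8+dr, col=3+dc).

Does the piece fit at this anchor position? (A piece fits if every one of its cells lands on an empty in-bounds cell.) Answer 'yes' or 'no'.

Check each piece cell at anchor (8, 3):
  offset (0,1) -> (8,4): empty -> OK
  offset (1,0) -> (9,3): out of bounds -> FAIL
  offset (1,1) -> (9,4): out of bounds -> FAIL
  offset (2,0) -> (10,3): out of bounds -> FAIL
All cells valid: no

Answer: no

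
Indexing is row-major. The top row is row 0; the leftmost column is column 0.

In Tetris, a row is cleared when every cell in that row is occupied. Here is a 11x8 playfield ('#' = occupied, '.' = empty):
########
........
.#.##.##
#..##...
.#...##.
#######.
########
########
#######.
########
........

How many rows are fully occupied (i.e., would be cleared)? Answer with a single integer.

Answer: 4

Derivation:
Check each row:
  row 0: 0 empty cells -> FULL (clear)
  row 1: 8 empty cells -> not full
  row 2: 3 empty cells -> not full
  row 3: 5 empty cells -> not full
  row 4: 5 empty cells -> not full
  row 5: 1 empty cell -> not full
  row 6: 0 empty cells -> FULL (clear)
  row 7: 0 empty cells -> FULL (clear)
  row 8: 1 empty cell -> not full
  row 9: 0 empty cells -> FULL (clear)
  row 10: 8 empty cells -> not full
Total rows cleared: 4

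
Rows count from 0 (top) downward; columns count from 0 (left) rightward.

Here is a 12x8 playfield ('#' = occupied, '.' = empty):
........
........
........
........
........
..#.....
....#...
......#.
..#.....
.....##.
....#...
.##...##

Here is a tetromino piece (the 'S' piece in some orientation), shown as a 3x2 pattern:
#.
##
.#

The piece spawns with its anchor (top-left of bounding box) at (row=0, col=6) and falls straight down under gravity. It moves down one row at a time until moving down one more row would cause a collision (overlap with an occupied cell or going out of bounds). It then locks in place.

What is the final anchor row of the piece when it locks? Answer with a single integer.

Answer: 5

Derivation:
Spawn at (row=0, col=6). Try each row:
  row 0: fits
  row 1: fits
  row 2: fits
  row 3: fits
  row 4: fits
  row 5: fits
  row 6: blocked -> lock at row 5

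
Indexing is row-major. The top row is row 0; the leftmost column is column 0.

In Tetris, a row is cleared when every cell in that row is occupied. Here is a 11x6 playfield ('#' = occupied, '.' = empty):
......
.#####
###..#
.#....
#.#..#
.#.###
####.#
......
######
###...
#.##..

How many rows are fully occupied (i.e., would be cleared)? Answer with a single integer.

Answer: 1

Derivation:
Check each row:
  row 0: 6 empty cells -> not full
  row 1: 1 empty cell -> not full
  row 2: 2 empty cells -> not full
  row 3: 5 empty cells -> not full
  row 4: 3 empty cells -> not full
  row 5: 2 empty cells -> not full
  row 6: 1 empty cell -> not full
  row 7: 6 empty cells -> not full
  row 8: 0 empty cells -> FULL (clear)
  row 9: 3 empty cells -> not full
  row 10: 3 empty cells -> not full
Total rows cleared: 1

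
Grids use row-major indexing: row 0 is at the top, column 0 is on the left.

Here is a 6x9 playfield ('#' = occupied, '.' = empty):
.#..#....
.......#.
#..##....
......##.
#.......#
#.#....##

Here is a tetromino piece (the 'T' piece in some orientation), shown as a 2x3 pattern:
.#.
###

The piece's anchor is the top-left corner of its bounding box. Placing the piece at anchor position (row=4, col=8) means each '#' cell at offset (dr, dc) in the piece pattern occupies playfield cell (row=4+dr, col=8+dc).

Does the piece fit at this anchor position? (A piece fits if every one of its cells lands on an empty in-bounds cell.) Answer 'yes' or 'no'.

Check each piece cell at anchor (4, 8):
  offset (0,1) -> (4,9): out of bounds -> FAIL
  offset (1,0) -> (5,8): occupied ('#') -> FAIL
  offset (1,1) -> (5,9): out of bounds -> FAIL
  offset (1,2) -> (5,10): out of bounds -> FAIL
All cells valid: no

Answer: no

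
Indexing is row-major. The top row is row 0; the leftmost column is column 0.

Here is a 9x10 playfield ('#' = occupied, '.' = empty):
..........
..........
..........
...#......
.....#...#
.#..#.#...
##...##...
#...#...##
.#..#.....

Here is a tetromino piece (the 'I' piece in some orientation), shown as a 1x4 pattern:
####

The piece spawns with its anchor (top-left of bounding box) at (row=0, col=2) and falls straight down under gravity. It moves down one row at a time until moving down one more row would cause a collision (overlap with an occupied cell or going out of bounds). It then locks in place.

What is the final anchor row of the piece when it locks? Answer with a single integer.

Answer: 2

Derivation:
Spawn at (row=0, col=2). Try each row:
  row 0: fits
  row 1: fits
  row 2: fits
  row 3: blocked -> lock at row 2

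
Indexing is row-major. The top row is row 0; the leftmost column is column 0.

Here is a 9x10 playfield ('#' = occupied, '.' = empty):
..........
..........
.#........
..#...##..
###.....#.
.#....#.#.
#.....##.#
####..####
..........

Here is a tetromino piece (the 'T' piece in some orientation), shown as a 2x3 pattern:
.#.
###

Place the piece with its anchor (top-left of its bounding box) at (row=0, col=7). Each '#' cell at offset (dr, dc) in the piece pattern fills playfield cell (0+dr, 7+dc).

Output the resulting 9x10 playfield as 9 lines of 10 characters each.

Answer: ........#.
.......###
.#........
..#...##..
###.....#.
.#....#.#.
#.....##.#
####..####
..........

Derivation:
Fill (0+0,7+1) = (0,8)
Fill (0+1,7+0) = (1,7)
Fill (0+1,7+1) = (1,8)
Fill (0+1,7+2) = (1,9)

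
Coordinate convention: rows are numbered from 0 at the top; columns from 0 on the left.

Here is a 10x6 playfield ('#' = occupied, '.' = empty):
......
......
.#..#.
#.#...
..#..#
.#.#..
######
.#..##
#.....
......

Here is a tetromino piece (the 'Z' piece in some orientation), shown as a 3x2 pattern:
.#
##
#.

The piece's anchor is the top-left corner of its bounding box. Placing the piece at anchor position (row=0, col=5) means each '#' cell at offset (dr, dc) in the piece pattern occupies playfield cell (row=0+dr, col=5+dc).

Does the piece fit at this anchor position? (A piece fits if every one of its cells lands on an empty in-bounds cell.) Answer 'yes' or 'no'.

Answer: no

Derivation:
Check each piece cell at anchor (0, 5):
  offset (0,1) -> (0,6): out of bounds -> FAIL
  offset (1,0) -> (1,5): empty -> OK
  offset (1,1) -> (1,6): out of bounds -> FAIL
  offset (2,0) -> (2,5): empty -> OK
All cells valid: no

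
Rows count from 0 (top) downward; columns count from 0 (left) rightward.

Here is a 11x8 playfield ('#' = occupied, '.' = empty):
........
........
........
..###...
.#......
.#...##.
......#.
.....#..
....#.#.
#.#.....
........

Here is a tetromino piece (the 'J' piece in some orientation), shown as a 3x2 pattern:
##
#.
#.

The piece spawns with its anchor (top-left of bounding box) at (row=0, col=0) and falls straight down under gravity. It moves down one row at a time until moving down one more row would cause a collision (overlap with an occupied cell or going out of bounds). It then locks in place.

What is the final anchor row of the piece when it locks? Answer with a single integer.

Spawn at (row=0, col=0). Try each row:
  row 0: fits
  row 1: fits
  row 2: fits
  row 3: fits
  row 4: blocked -> lock at row 3

Answer: 3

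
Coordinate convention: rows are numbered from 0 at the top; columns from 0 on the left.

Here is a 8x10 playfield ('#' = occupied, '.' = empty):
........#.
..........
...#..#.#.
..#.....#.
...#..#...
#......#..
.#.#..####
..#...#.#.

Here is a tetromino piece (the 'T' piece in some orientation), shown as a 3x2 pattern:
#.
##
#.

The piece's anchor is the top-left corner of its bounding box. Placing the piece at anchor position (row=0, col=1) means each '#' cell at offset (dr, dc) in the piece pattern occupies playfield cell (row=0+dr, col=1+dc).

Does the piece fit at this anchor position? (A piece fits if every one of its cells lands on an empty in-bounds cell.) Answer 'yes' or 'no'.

Check each piece cell at anchor (0, 1):
  offset (0,0) -> (0,1): empty -> OK
  offset (1,0) -> (1,1): empty -> OK
  offset (1,1) -> (1,2): empty -> OK
  offset (2,0) -> (2,1): empty -> OK
All cells valid: yes

Answer: yes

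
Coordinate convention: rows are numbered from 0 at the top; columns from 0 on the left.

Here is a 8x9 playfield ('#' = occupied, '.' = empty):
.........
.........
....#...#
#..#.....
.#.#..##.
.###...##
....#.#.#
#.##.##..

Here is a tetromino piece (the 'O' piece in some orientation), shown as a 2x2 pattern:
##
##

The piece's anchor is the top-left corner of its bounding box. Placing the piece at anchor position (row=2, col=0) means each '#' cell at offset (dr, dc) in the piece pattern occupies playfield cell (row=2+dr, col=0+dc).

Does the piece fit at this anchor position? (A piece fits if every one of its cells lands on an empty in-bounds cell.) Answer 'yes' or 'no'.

Answer: no

Derivation:
Check each piece cell at anchor (2, 0):
  offset (0,0) -> (2,0): empty -> OK
  offset (0,1) -> (2,1): empty -> OK
  offset (1,0) -> (3,0): occupied ('#') -> FAIL
  offset (1,1) -> (3,1): empty -> OK
All cells valid: no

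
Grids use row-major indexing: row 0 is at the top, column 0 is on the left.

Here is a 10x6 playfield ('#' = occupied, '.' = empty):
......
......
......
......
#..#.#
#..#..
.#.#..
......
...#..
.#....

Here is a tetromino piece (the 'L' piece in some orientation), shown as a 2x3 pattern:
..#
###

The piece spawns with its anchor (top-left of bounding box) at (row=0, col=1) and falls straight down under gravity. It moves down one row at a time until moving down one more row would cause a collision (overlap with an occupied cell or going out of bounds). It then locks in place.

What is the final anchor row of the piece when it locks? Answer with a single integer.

Spawn at (row=0, col=1). Try each row:
  row 0: fits
  row 1: fits
  row 2: fits
  row 3: blocked -> lock at row 2

Answer: 2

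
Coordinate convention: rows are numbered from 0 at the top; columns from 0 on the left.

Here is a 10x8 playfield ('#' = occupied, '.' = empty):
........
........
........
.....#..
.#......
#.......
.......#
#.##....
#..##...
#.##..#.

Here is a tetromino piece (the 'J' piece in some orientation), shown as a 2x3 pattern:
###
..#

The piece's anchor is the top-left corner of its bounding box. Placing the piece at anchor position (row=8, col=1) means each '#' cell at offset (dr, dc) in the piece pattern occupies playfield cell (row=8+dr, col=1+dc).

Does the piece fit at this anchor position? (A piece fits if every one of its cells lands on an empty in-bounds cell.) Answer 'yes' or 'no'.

Answer: no

Derivation:
Check each piece cell at anchor (8, 1):
  offset (0,0) -> (8,1): empty -> OK
  offset (0,1) -> (8,2): empty -> OK
  offset (0,2) -> (8,3): occupied ('#') -> FAIL
  offset (1,2) -> (9,3): occupied ('#') -> FAIL
All cells valid: no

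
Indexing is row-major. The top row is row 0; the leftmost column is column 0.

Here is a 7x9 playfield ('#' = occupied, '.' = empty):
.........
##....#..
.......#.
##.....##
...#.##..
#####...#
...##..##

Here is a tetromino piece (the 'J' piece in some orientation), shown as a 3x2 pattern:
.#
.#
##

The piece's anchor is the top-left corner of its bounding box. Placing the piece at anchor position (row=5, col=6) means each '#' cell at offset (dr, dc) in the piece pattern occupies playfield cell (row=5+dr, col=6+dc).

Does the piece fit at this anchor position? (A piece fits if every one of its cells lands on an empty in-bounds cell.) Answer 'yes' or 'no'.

Check each piece cell at anchor (5, 6):
  offset (0,1) -> (5,7): empty -> OK
  offset (1,1) -> (6,7): occupied ('#') -> FAIL
  offset (2,0) -> (7,6): out of bounds -> FAIL
  offset (2,1) -> (7,7): out of bounds -> FAIL
All cells valid: no

Answer: no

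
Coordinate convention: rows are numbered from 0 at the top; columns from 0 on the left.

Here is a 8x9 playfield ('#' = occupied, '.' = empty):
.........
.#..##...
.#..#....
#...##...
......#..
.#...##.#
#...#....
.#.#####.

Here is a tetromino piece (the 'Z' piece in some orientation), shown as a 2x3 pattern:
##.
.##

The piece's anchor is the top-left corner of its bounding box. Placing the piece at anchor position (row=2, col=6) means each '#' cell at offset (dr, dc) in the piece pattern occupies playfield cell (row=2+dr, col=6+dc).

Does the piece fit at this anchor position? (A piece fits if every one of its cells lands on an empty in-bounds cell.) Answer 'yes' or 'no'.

Check each piece cell at anchor (2, 6):
  offset (0,0) -> (2,6): empty -> OK
  offset (0,1) -> (2,7): empty -> OK
  offset (1,1) -> (3,7): empty -> OK
  offset (1,2) -> (3,8): empty -> OK
All cells valid: yes

Answer: yes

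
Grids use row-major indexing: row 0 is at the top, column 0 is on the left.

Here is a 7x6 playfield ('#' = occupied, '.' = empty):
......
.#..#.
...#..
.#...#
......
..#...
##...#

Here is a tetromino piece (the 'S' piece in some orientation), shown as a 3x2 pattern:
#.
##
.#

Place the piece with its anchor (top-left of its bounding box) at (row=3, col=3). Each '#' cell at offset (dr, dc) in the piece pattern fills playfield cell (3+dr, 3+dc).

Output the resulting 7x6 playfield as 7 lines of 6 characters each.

Fill (3+0,3+0) = (3,3)
Fill (3+1,3+0) = (4,3)
Fill (3+1,3+1) = (4,4)
Fill (3+2,3+1) = (5,4)

Answer: ......
.#..#.
...#..
.#.#.#
...##.
..#.#.
##...#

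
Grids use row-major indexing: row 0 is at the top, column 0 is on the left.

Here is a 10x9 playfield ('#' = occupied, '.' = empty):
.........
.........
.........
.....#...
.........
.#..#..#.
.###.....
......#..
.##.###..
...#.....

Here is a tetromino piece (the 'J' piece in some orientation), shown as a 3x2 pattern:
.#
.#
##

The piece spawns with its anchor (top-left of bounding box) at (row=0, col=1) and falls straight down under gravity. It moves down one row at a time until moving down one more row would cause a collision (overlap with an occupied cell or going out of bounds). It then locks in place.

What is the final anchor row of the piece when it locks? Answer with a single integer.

Spawn at (row=0, col=1). Try each row:
  row 0: fits
  row 1: fits
  row 2: fits
  row 3: blocked -> lock at row 2

Answer: 2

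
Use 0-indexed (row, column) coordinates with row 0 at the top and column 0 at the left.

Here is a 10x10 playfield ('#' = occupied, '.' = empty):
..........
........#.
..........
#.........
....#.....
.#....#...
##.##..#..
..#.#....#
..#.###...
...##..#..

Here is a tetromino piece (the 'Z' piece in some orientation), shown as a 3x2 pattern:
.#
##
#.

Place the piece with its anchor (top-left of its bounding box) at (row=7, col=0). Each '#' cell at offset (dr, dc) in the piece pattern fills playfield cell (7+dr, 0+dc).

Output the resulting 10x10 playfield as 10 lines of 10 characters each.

Fill (7+0,0+1) = (7,1)
Fill (7+1,0+0) = (8,0)
Fill (7+1,0+1) = (8,1)
Fill (7+2,0+0) = (9,0)

Answer: ..........
........#.
..........
#.........
....#.....
.#....#...
##.##..#..
.##.#....#
###.###...
#..##..#..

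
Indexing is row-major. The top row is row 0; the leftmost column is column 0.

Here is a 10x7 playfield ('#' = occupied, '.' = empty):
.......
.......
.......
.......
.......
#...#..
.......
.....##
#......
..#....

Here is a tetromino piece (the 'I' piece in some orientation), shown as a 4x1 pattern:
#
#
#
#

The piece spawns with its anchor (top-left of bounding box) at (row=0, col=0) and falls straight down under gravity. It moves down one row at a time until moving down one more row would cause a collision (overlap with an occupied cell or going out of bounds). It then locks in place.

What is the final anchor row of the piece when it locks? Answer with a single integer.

Spawn at (row=0, col=0). Try each row:
  row 0: fits
  row 1: fits
  row 2: blocked -> lock at row 1

Answer: 1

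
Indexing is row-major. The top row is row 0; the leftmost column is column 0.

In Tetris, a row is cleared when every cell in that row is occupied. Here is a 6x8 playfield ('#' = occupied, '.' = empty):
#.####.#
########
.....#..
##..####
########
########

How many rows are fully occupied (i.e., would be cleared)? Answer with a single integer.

Answer: 3

Derivation:
Check each row:
  row 0: 2 empty cells -> not full
  row 1: 0 empty cells -> FULL (clear)
  row 2: 7 empty cells -> not full
  row 3: 2 empty cells -> not full
  row 4: 0 empty cells -> FULL (clear)
  row 5: 0 empty cells -> FULL (clear)
Total rows cleared: 3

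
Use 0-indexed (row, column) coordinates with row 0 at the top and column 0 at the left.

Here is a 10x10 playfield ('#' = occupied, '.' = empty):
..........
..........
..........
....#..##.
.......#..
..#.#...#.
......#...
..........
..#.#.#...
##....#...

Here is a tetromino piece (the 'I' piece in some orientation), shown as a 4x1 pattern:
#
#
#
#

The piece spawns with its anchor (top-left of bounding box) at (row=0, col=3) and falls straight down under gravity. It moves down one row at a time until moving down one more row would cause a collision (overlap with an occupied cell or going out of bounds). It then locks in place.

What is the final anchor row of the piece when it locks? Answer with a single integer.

Answer: 6

Derivation:
Spawn at (row=0, col=3). Try each row:
  row 0: fits
  row 1: fits
  row 2: fits
  row 3: fits
  row 4: fits
  row 5: fits
  row 6: fits
  row 7: blocked -> lock at row 6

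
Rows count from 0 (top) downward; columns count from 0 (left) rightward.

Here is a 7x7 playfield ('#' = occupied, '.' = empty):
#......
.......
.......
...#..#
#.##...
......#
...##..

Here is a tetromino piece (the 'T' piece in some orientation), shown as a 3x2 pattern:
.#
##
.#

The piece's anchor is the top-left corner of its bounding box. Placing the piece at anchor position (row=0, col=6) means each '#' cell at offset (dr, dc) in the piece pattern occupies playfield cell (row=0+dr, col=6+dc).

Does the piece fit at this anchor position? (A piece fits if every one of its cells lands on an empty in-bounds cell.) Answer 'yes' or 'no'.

Answer: no

Derivation:
Check each piece cell at anchor (0, 6):
  offset (0,1) -> (0,7): out of bounds -> FAIL
  offset (1,0) -> (1,6): empty -> OK
  offset (1,1) -> (1,7): out of bounds -> FAIL
  offset (2,1) -> (2,7): out of bounds -> FAIL
All cells valid: no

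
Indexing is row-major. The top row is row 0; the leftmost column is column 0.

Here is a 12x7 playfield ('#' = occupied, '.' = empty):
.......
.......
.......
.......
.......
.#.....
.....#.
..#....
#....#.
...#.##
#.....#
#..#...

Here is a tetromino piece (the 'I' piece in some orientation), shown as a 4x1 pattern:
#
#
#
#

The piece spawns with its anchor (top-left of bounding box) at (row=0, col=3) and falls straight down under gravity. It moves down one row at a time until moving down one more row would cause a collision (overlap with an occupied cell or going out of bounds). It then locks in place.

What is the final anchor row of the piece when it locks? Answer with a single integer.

Spawn at (row=0, col=3). Try each row:
  row 0: fits
  row 1: fits
  row 2: fits
  row 3: fits
  row 4: fits
  row 5: fits
  row 6: blocked -> lock at row 5

Answer: 5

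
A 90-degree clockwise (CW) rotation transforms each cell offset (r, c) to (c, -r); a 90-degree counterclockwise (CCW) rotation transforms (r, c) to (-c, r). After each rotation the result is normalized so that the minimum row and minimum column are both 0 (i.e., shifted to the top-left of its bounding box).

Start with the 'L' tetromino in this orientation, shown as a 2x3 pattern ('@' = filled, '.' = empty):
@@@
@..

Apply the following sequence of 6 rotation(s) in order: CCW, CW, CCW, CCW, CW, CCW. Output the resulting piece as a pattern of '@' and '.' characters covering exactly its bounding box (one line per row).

Start:
@@@
@..
After rotation 1 (CCW):
@.
@.
@@
After rotation 2 (CW):
@@@
@..
After rotation 3 (CCW):
@.
@.
@@
After rotation 4 (CCW):
..@
@@@
After rotation 5 (CW):
@.
@.
@@
After rotation 6 (CCW):
..@
@@@

Answer: ..@
@@@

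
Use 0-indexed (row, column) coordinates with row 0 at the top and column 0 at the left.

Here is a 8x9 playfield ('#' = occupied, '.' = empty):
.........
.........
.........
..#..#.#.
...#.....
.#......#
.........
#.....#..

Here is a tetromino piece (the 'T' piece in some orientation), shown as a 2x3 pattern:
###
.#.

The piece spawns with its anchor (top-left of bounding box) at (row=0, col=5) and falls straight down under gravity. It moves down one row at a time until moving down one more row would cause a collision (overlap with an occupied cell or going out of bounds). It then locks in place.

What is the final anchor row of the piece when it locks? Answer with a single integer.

Spawn at (row=0, col=5). Try each row:
  row 0: fits
  row 1: fits
  row 2: fits
  row 3: blocked -> lock at row 2

Answer: 2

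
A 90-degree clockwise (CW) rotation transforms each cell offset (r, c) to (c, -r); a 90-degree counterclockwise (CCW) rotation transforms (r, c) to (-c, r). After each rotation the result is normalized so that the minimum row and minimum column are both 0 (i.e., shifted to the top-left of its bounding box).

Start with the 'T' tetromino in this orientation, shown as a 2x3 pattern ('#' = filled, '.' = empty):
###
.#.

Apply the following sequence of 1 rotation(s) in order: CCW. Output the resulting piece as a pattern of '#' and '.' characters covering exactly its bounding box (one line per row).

Start:
###
.#.
After rotation 1 (CCW):
#.
##
#.

Answer: #.
##
#.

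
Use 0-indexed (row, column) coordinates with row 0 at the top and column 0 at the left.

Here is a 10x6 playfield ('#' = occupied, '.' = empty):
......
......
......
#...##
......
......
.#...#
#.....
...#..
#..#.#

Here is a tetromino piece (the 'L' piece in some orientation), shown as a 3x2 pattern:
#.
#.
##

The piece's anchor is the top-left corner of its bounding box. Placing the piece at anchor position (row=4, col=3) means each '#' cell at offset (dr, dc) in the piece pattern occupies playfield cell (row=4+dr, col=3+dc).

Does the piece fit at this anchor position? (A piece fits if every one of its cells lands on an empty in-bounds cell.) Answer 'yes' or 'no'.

Answer: yes

Derivation:
Check each piece cell at anchor (4, 3):
  offset (0,0) -> (4,3): empty -> OK
  offset (1,0) -> (5,3): empty -> OK
  offset (2,0) -> (6,3): empty -> OK
  offset (2,1) -> (6,4): empty -> OK
All cells valid: yes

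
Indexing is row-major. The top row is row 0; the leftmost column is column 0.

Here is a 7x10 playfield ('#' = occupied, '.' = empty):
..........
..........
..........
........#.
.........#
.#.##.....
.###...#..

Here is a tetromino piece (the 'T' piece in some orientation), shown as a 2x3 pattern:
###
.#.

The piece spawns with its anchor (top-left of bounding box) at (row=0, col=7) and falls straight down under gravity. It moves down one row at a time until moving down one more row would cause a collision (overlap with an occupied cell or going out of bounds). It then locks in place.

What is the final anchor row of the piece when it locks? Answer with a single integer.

Spawn at (row=0, col=7). Try each row:
  row 0: fits
  row 1: fits
  row 2: blocked -> lock at row 1

Answer: 1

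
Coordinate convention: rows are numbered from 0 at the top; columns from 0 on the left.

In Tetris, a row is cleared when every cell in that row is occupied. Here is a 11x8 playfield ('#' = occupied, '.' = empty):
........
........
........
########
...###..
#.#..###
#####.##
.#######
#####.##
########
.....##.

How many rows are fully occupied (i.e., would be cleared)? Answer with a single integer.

Check each row:
  row 0: 8 empty cells -> not full
  row 1: 8 empty cells -> not full
  row 2: 8 empty cells -> not full
  row 3: 0 empty cells -> FULL (clear)
  row 4: 5 empty cells -> not full
  row 5: 3 empty cells -> not full
  row 6: 1 empty cell -> not full
  row 7: 1 empty cell -> not full
  row 8: 1 empty cell -> not full
  row 9: 0 empty cells -> FULL (clear)
  row 10: 6 empty cells -> not full
Total rows cleared: 2

Answer: 2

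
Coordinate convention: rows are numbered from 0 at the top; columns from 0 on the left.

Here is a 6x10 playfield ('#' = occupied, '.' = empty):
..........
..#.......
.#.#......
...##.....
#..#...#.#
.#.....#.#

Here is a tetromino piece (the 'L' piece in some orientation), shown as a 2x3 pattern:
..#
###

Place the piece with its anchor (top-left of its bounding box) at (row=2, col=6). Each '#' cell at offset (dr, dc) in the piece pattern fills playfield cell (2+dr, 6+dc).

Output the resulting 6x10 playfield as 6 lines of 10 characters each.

Fill (2+0,6+2) = (2,8)
Fill (2+1,6+0) = (3,6)
Fill (2+1,6+1) = (3,7)
Fill (2+1,6+2) = (3,8)

Answer: ..........
..#.......
.#.#....#.
...##.###.
#..#...#.#
.#.....#.#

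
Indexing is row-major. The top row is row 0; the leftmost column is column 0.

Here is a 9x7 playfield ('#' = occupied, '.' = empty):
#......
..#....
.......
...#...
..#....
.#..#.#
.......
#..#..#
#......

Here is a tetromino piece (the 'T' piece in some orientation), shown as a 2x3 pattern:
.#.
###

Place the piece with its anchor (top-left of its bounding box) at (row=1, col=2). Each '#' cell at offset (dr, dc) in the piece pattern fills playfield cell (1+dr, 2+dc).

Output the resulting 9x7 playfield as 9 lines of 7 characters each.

Answer: #......
..##...
..###..
...#...
..#....
.#..#.#
.......
#..#..#
#......

Derivation:
Fill (1+0,2+1) = (1,3)
Fill (1+1,2+0) = (2,2)
Fill (1+1,2+1) = (2,3)
Fill (1+1,2+2) = (2,4)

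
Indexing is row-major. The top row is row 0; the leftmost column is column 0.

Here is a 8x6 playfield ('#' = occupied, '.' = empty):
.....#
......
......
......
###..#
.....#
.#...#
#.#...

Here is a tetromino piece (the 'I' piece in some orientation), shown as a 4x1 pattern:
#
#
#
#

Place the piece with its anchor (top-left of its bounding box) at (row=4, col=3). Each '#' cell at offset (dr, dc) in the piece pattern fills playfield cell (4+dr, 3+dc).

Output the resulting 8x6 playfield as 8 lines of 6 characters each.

Answer: .....#
......
......
......
####.#
...#.#
.#.#.#
#.##..

Derivation:
Fill (4+0,3+0) = (4,3)
Fill (4+1,3+0) = (5,3)
Fill (4+2,3+0) = (6,3)
Fill (4+3,3+0) = (7,3)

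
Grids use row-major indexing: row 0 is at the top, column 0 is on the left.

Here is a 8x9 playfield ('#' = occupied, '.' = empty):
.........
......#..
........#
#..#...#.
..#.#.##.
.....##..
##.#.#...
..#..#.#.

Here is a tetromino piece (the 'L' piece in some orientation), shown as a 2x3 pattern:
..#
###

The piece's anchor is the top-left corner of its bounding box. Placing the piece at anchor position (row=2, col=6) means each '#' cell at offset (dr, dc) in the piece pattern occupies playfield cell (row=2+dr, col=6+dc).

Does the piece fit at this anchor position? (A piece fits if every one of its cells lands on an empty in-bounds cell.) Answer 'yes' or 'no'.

Answer: no

Derivation:
Check each piece cell at anchor (2, 6):
  offset (0,2) -> (2,8): occupied ('#') -> FAIL
  offset (1,0) -> (3,6): empty -> OK
  offset (1,1) -> (3,7): occupied ('#') -> FAIL
  offset (1,2) -> (3,8): empty -> OK
All cells valid: no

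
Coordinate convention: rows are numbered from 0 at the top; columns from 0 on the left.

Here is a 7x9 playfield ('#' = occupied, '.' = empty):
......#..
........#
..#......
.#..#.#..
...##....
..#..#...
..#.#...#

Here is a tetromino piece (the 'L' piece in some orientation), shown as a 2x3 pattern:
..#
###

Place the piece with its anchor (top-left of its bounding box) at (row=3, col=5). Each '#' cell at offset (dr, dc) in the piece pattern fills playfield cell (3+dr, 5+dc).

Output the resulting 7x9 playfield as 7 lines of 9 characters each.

Fill (3+0,5+2) = (3,7)
Fill (3+1,5+0) = (4,5)
Fill (3+1,5+1) = (4,6)
Fill (3+1,5+2) = (4,7)

Answer: ......#..
........#
..#......
.#..#.##.
...#####.
..#..#...
..#.#...#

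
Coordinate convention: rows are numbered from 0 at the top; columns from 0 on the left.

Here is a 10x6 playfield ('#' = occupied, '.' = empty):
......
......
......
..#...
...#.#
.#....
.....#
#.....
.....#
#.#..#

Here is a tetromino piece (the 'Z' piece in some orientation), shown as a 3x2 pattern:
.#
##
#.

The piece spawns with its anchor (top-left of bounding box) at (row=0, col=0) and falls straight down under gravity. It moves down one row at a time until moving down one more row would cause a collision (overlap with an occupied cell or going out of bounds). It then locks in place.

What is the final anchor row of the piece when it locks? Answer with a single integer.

Spawn at (row=0, col=0). Try each row:
  row 0: fits
  row 1: fits
  row 2: fits
  row 3: fits
  row 4: blocked -> lock at row 3

Answer: 3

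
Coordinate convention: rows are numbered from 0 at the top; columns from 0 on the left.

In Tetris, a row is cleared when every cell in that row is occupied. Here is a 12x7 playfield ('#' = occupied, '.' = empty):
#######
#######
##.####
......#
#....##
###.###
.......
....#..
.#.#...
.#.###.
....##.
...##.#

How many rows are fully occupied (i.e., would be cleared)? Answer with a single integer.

Answer: 2

Derivation:
Check each row:
  row 0: 0 empty cells -> FULL (clear)
  row 1: 0 empty cells -> FULL (clear)
  row 2: 1 empty cell -> not full
  row 3: 6 empty cells -> not full
  row 4: 4 empty cells -> not full
  row 5: 1 empty cell -> not full
  row 6: 7 empty cells -> not full
  row 7: 6 empty cells -> not full
  row 8: 5 empty cells -> not full
  row 9: 3 empty cells -> not full
  row 10: 5 empty cells -> not full
  row 11: 4 empty cells -> not full
Total rows cleared: 2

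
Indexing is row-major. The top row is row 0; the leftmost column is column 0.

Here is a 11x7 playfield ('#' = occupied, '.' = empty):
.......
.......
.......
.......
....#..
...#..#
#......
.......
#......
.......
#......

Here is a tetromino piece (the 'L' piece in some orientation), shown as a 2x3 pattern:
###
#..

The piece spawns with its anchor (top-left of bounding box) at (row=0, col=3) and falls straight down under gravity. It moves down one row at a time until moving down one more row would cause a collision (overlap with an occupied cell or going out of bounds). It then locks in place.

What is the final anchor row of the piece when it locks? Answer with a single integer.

Answer: 3

Derivation:
Spawn at (row=0, col=3). Try each row:
  row 0: fits
  row 1: fits
  row 2: fits
  row 3: fits
  row 4: blocked -> lock at row 3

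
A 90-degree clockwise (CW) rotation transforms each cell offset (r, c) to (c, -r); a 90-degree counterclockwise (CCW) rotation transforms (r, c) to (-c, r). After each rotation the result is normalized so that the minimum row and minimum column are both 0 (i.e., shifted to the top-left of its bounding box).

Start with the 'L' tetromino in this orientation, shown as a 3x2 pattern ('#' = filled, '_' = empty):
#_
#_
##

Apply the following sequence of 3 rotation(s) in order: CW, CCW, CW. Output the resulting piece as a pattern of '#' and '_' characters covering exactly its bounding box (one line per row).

Start:
#_
#_
##
After rotation 1 (CW):
###
#__
After rotation 2 (CCW):
#_
#_
##
After rotation 3 (CW):
###
#__

Answer: ###
#__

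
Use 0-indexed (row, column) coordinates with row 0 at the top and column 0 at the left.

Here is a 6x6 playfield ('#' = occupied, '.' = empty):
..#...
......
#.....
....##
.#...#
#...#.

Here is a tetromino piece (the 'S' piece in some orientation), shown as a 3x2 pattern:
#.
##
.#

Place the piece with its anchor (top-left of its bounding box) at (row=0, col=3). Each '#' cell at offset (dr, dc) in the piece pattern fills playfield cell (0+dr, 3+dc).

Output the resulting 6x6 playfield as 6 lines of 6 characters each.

Fill (0+0,3+0) = (0,3)
Fill (0+1,3+0) = (1,3)
Fill (0+1,3+1) = (1,4)
Fill (0+2,3+1) = (2,4)

Answer: ..##..
...##.
#...#.
....##
.#...#
#...#.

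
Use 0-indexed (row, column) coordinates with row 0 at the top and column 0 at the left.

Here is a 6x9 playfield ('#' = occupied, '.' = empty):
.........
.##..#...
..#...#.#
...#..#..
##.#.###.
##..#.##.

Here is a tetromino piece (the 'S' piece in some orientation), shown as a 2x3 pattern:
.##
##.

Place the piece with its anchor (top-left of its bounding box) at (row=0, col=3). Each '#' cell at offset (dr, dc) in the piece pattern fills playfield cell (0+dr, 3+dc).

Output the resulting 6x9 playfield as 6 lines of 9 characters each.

Fill (0+0,3+1) = (0,4)
Fill (0+0,3+2) = (0,5)
Fill (0+1,3+0) = (1,3)
Fill (0+1,3+1) = (1,4)

Answer: ....##...
.#####...
..#...#.#
...#..#..
##.#.###.
##..#.##.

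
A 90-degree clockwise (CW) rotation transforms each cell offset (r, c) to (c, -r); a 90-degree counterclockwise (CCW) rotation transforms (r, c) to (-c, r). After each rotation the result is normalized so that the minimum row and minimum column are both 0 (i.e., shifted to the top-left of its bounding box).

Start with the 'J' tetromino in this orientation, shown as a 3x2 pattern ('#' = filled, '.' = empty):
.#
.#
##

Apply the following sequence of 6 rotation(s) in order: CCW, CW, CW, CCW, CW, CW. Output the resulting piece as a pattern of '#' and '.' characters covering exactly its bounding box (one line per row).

Answer: ##
#.
#.

Derivation:
Start:
.#
.#
##
After rotation 1 (CCW):
###
..#
After rotation 2 (CW):
.#
.#
##
After rotation 3 (CW):
#..
###
After rotation 4 (CCW):
.#
.#
##
After rotation 5 (CW):
#..
###
After rotation 6 (CW):
##
#.
#.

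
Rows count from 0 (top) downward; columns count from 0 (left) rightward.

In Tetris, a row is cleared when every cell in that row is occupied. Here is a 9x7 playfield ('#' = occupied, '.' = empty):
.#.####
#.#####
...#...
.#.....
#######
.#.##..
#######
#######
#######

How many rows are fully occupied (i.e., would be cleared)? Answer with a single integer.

Check each row:
  row 0: 2 empty cells -> not full
  row 1: 1 empty cell -> not full
  row 2: 6 empty cells -> not full
  row 3: 6 empty cells -> not full
  row 4: 0 empty cells -> FULL (clear)
  row 5: 4 empty cells -> not full
  row 6: 0 empty cells -> FULL (clear)
  row 7: 0 empty cells -> FULL (clear)
  row 8: 0 empty cells -> FULL (clear)
Total rows cleared: 4

Answer: 4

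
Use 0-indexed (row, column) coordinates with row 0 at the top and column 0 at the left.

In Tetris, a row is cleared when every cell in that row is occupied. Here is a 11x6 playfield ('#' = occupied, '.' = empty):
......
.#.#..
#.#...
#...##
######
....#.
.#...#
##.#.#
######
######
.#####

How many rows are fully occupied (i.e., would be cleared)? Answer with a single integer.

Check each row:
  row 0: 6 empty cells -> not full
  row 1: 4 empty cells -> not full
  row 2: 4 empty cells -> not full
  row 3: 3 empty cells -> not full
  row 4: 0 empty cells -> FULL (clear)
  row 5: 5 empty cells -> not full
  row 6: 4 empty cells -> not full
  row 7: 2 empty cells -> not full
  row 8: 0 empty cells -> FULL (clear)
  row 9: 0 empty cells -> FULL (clear)
  row 10: 1 empty cell -> not full
Total rows cleared: 3

Answer: 3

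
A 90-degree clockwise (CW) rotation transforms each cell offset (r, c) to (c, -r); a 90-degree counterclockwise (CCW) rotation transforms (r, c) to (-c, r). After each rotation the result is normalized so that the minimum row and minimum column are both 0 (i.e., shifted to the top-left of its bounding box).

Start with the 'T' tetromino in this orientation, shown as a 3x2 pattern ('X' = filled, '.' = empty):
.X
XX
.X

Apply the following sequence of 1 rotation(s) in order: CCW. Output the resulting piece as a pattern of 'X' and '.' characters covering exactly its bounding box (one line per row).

Start:
.X
XX
.X
After rotation 1 (CCW):
XXX
.X.

Answer: XXX
.X.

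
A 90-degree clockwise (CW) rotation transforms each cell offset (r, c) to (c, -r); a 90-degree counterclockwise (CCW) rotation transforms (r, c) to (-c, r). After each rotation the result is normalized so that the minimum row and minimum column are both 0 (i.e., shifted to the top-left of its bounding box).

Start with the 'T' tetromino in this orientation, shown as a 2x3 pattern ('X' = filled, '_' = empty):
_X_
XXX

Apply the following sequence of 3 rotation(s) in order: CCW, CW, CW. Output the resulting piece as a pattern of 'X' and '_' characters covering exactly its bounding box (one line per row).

Start:
_X_
XXX
After rotation 1 (CCW):
_X
XX
_X
After rotation 2 (CW):
_X_
XXX
After rotation 3 (CW):
X_
XX
X_

Answer: X_
XX
X_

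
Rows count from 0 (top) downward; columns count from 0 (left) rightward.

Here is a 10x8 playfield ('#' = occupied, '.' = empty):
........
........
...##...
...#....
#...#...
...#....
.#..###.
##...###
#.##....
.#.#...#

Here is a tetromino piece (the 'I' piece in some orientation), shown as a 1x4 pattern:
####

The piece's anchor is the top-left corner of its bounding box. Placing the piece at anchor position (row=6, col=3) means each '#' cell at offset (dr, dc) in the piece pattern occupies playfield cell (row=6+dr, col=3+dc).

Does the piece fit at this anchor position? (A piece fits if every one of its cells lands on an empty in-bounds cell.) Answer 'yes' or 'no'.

Answer: no

Derivation:
Check each piece cell at anchor (6, 3):
  offset (0,0) -> (6,3): empty -> OK
  offset (0,1) -> (6,4): occupied ('#') -> FAIL
  offset (0,2) -> (6,5): occupied ('#') -> FAIL
  offset (0,3) -> (6,6): occupied ('#') -> FAIL
All cells valid: no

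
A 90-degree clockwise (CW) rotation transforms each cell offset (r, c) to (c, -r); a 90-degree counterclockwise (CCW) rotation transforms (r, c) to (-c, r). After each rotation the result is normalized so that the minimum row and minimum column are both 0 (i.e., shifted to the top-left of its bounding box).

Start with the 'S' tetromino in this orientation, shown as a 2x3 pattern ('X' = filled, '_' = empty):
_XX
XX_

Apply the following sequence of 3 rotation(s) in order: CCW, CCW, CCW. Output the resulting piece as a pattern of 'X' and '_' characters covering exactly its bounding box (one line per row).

Start:
_XX
XX_
After rotation 1 (CCW):
X_
XX
_X
After rotation 2 (CCW):
_XX
XX_
After rotation 3 (CCW):
X_
XX
_X

Answer: X_
XX
_X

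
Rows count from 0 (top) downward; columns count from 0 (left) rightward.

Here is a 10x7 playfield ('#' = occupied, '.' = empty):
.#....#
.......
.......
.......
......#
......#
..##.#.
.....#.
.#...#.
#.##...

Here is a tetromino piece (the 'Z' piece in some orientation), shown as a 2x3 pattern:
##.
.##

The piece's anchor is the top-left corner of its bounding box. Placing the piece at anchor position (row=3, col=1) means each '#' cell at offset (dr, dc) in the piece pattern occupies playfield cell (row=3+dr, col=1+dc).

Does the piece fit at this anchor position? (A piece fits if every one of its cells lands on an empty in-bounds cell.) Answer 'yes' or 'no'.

Check each piece cell at anchor (3, 1):
  offset (0,0) -> (3,1): empty -> OK
  offset (0,1) -> (3,2): empty -> OK
  offset (1,1) -> (4,2): empty -> OK
  offset (1,2) -> (4,3): empty -> OK
All cells valid: yes

Answer: yes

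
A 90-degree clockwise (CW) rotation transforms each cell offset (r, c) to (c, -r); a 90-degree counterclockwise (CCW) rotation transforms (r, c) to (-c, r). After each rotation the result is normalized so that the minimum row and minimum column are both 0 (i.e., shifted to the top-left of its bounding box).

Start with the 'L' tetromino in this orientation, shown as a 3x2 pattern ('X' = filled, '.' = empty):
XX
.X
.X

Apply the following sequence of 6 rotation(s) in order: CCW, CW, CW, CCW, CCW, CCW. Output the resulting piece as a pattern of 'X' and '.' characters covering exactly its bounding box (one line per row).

Answer: X.
X.
XX

Derivation:
Start:
XX
.X
.X
After rotation 1 (CCW):
XXX
X..
After rotation 2 (CW):
XX
.X
.X
After rotation 3 (CW):
..X
XXX
After rotation 4 (CCW):
XX
.X
.X
After rotation 5 (CCW):
XXX
X..
After rotation 6 (CCW):
X.
X.
XX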